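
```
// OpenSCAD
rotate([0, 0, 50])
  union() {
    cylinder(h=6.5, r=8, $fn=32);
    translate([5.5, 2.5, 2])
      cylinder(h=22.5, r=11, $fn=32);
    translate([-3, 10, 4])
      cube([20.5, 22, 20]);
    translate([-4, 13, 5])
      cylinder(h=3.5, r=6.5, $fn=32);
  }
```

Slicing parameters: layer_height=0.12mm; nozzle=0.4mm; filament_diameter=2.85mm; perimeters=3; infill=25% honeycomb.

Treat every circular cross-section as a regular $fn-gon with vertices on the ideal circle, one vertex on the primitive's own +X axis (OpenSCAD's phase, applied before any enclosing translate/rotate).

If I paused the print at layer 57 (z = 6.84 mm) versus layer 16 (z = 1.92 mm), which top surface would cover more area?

Layer 57 (z = 6.84): the cylinder is absent (z outside [0, 6.5]); the r=11 cylinder at (5.5, 2.5) gives a regular 32-gon of circumradius 11 (constant along its height) (area = (32/2)·11.000²·sin(360°/32) = 377.69 mm²); the cube at (-3, 10) is present — its section is the full 20.5×22 rectangle (area 451.00 mm²); the r=6.5 cylinder at (-4, 13) gives a regular 32-gon of circumradius 6.5 (constant along its height) (area = (32/2)·6.500²·sin(360°/32) = 131.88 mm²); Combining (union): the regions partially overlap — summed areas 960.58 mm² minus the doubly-counted overlap 93.94 mm² gives 866.64 mm² — area = 866.64 mm²; (whole slice rotated 50° about Z — lengths, areas and connectivity unchanged). So its area = 866.64 mm². Layer 16 (z = 1.92): the r=8 cylinder contributes a regular 32-gon of circumradius 8 (area = (32/2)·8.000²·sin(360°/32) = 199.77 mm²); the cylinder at (5.5, 2.5) is not intersected at this z (z outside [2, 24.5]); the cube at (-3, 10) does not reach this height (z outside [4, 24]); the cylinder at (-4, 13) is not intersected at this z (z outside [5, 8.5]); Combining (union): only the r=8 cylinder is present, so the union is just that shape — area = 199.77 mm²; (rotated 50° about Z; rotation is an isometry so areas/perimeters/island counts are preserved). So its area = 199.77 mm². Layer 57 is larger (866.64 vs 199.77 mm²).

layer 57 (z = 6.84 mm)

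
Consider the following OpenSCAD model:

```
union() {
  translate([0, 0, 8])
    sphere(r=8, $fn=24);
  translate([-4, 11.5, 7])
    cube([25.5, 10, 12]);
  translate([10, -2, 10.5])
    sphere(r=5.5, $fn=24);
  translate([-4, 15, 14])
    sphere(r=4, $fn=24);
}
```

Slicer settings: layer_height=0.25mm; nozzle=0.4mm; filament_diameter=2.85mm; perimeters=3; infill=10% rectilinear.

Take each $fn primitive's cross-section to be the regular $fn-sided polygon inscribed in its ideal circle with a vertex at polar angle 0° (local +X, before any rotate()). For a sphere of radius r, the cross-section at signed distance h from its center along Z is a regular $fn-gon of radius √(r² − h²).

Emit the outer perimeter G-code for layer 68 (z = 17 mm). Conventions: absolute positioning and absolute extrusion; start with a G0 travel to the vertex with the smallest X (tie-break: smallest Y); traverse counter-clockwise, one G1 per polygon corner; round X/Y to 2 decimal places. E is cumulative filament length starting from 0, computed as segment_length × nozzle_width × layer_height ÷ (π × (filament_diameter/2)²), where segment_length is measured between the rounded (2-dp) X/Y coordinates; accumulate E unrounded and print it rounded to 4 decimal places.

G0 X-6.65 Y15.00 Z17.00
G1 X-6.56 Y14.32 E0.0108
G1 X-6.29 Y13.68 E0.0216
G1 X-5.87 Y13.13 E0.0325
G1 X-5.32 Y12.71 E0.0433
G1 X-4.68 Y12.44 E0.0542
G1 X-4.00 Y12.35 E0.0650
G1 X-4.00 Y11.50 E0.0783
G1 X21.50 Y11.50 E0.4780
G1 X21.50 Y21.50 E0.6348
G1 X-4.00 Y21.50 E1.0345
G1 X-4.00 Y17.65 E1.0949
G1 X-4.68 Y17.56 E1.1056
G1 X-5.32 Y17.29 E1.1165
G1 X-5.87 Y16.87 E1.1273
G1 X-6.29 Y16.32 E1.1382
G1 X-6.56 Y15.68 E1.1491
G1 X-6.65 Y15.00 E1.1598

At z = 17 mm: the sphere does not reach this height (|z−center|=9.000 > r=8); the cube at (-4, 11.5) is present — its section is the full 25.5×10 rectangle; the sphere at (10, -2) is not intersected at this z (|z−center|=6.500 > r=5.5); the r=4 sphere at (-4, 15) slices to a regular 24-gon of circumradius 2.646 (√(r²−h²) with h=3 from center); Taking the union: the regions partially overlap (shared area 10.87 mm²), so overlapping operands fuse into one piece — 1 connected region. The outline is a single polygon with 17 vertices. Extrusion per mm of travel: 0.4 × 0.25 / (π × 1.425²) = 0.015675. Accumulating E over each segment gives final E = 1.1598.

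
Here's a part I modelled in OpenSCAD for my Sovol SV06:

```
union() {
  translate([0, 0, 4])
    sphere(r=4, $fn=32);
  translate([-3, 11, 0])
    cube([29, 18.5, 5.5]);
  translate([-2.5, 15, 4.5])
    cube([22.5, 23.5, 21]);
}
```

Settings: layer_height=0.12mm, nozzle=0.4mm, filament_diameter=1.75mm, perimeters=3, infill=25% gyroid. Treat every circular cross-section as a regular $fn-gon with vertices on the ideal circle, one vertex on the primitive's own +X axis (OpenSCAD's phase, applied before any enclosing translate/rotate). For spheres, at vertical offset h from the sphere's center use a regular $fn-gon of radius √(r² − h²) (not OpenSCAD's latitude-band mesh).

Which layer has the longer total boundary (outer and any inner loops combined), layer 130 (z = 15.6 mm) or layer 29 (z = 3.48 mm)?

Layer 130 (z = 15.6): the sphere does not reach this height (|z−center|=11.600 > r=4); the cube at (-3, 11) is not intersected at this z (z outside [0, 5.5]); the cube at (-2.5, 15) is present — its section is the full 22.5×23.5 rectangle (perimeter 92.00 mm); Taking the union: only the 22.5×23.5 cube at (-2.5, 15) is present, so the union is just that shape — boundary = 92.00 mm. So its perimeter = 92.00 mm. Layer 29 (z = 3.48): the r=4 sphere contributes a regular 32-gon of circumradius √(4²−0.52²) = 3.966 (perimeter = 2·32·3.966·sin(180°/32) = 24.88 mm); the 29×18.5 cube at (-3, 11) contributes its full rectangle (perimeter 95.00 mm); the cube at (-2.5, 15) is absent (z outside [4.5, 25.5]); Combining (union): the 2 present regions are separate (no shared area or edge), so areas and boundary lengths simply add and each stays a separate island — boundary = 119.88 mm. So its perimeter = 119.88 mm. Layer 29 is larger (119.88 vs 92.00 mm).

layer 29 (z = 3.48 mm)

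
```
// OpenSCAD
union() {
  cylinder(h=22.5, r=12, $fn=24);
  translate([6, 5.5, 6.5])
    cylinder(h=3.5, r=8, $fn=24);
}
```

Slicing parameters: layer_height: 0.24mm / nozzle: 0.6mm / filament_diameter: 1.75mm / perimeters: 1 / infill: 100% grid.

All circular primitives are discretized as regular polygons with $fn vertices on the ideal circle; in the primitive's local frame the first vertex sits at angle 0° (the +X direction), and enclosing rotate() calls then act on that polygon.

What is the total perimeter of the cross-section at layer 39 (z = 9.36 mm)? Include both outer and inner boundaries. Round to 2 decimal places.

81.31 mm

At z = 9.36 mm: the cylinder: section is a regular 24-gon, circumradius r=12 (perimeter = 2·24·12.000·sin(180°/24) = 75.18 mm); the cylinder at (6, 5.5): section is a regular 24-gon, circumradius r=8 (perimeter = 2·24·8.000·sin(180°/24) = 50.12 mm); Taking the union: the regions partially overlap (shared area 144.49 mm²), so the edge portions inside another operand are dropped and the merged outline is re-measured after clipping — boundary = 81.31 mm. Overall, the cross-section is a single solid region. Total boundary length (outer) = 81.31 mm.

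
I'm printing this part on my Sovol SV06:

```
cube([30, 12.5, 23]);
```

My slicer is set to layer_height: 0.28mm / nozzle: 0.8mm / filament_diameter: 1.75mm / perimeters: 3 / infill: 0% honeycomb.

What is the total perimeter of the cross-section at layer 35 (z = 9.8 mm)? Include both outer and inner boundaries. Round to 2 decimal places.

At z = 9.8 mm: the cube (footprint 30×12.5) is included at this height (perimeter 85.00 mm). Overall, the cross-section is a single solid region. Total boundary length (outer) = 85.00 mm.

85.00 mm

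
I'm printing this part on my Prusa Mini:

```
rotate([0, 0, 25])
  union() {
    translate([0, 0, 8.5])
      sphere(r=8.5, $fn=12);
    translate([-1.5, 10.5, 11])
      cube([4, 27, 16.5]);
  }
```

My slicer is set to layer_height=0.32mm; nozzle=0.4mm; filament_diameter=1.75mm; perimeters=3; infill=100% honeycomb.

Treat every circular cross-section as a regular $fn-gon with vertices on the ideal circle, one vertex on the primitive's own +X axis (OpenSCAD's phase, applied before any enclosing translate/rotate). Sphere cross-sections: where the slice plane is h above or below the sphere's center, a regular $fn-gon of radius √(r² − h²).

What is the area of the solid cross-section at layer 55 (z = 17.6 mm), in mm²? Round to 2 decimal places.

At z = 17.6 mm: the sphere does not reach this height (|z−center|=9.100 > r=8.5); the cube at (-1.5, 10.5) (footprint 4×27) is included at this height (area 108.00 mm²); Taking the union: only the 4×27 cube at (-1.5, 10.5) is present, so the union is just that shape — area = 108.00 mm²; (rotated 25° about Z; rotation is an isometry so areas/perimeters/island counts are preserved). Overall, the cross-section is a single solid region. Net area = 108.00 mm².

108.00 mm²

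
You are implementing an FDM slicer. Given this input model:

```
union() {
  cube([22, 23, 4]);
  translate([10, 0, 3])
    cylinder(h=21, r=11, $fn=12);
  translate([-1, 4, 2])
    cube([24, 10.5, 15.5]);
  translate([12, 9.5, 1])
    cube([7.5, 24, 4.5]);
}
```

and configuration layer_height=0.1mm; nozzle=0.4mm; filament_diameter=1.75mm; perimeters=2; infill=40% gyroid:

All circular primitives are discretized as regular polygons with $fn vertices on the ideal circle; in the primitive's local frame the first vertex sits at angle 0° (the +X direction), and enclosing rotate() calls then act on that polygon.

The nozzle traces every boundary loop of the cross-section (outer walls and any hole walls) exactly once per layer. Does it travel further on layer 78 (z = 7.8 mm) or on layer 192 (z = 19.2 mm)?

Layer 78 (z = 7.8): the cube does not reach this height (z outside [0, 4]); the r=11 cylinder at (10, 0) gives a regular 12-gon of circumradius 11 (constant along its height) (perimeter = 2·12·11.000·sin(180°/12) = 68.33 mm); the cube at (-1, 4) (footprint 24×10.5) is included at this height (perimeter 69.00 mm); the cube at (12, 9.5) does not reach this height (z outside [1, 5.5]); Combining (union): the regions partially overlap (shared area 97.79 mm²), so the edge portions inside another operand are dropped and the merged outline is re-measured after clipping — boundary = 91.59 mm. So its perimeter = 91.59 mm. Layer 192 (z = 19.2): the cube is not intersected at this z (z outside [0, 4]); the r=11 cylinder at (10, 0) gives a regular 12-gon of circumradius 11 (constant along its height) (perimeter = 2·12·11.000·sin(180°/12) = 68.33 mm); the cube at (-1, 4) is absent (z outside [2, 17.5]); the cube at (12, 9.5) does not reach this height (z outside [1, 5.5]); Taking the union: only the r=11 cylinder at (10, 0) is present, so the union is just that shape — boundary = 68.33 mm. So its perimeter = 68.33 mm. Layer 78 is larger (91.59 vs 68.33 mm).

layer 78 (z = 7.8 mm)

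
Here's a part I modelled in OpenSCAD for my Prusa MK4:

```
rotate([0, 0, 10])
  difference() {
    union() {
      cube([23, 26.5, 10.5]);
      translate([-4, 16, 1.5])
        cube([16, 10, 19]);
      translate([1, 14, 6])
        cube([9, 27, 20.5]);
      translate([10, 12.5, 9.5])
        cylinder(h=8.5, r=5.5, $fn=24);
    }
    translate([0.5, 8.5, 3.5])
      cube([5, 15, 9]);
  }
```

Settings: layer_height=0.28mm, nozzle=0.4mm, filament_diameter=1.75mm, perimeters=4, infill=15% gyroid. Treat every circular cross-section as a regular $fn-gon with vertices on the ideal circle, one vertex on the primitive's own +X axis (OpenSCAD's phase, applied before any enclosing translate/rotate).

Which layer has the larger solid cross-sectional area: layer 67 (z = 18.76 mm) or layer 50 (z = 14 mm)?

layer 50 (z = 14 mm)

Layer 67 (z = 18.76): the cube is absent (z outside [0, 10.5]); the cube at (-4, 16) is present — its section is the full 16×10 rectangle (area 160.00 mm²); the 9×27 cube at (1, 14) contributes its full rectangle (area 243.00 mm²); the cylinder at (10, 12.5) does not reach this height (z outside [9.5, 18]); Combining (union): the regions partially overlap — summed areas 403.00 mm² minus the doubly-counted overlap 90.00 mm² gives 313.00 mm² — area = 313.00 mm²; the cube at (0.5, 8.5) does not reach this height (z outside [3.5, 12.5]); Subtracting the remaining from the first: none of the subtracted shapes is present at this height, so that combined region is unchanged — area = 313.00 mm²; (whole slice rotated 10° about Z — lengths, areas and connectivity unchanged). So its area = 313.00 mm². Layer 50 (z = 14): the cube does not reach this height (z outside [0, 10.5]); the cube at (-4, 16) is present — its section is the full 16×10 rectangle (area 160.00 mm²); the 9×27 cube at (1, 14) contributes its full rectangle (area 243.00 mm²); the cylinder at (10, 12.5): section is a regular 24-gon, circumradius r=5.5 (area = (24/2)·5.500²·sin(360°/24) = 93.95 mm²); Taking the union: the regions partially overlap — summed areas 496.95 mm² minus the doubly-counted overlap 109.08 mm² gives 387.87 mm² — area = 387.87 mm²; the cube at (0.5, 8.5) is absent (z outside [3.5, 12.5]); After the difference (first − rest): none of the subtracted shapes is present at this height, so that combined region is unchanged — area = 387.87 mm²; (rotated 10° about Z; rotation is an isometry so areas/perimeters/island counts are preserved). So its area = 387.87 mm². Layer 50 is larger (387.87 vs 313.00 mm²).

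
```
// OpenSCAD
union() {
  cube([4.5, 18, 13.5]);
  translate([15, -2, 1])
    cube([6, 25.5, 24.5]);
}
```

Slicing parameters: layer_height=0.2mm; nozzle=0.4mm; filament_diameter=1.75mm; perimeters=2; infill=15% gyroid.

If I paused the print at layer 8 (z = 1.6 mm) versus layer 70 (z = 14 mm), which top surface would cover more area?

Layer 8 (z = 1.6): the cube (footprint 4.5×18) is included at this height (area 81.00 mm²); the 6×25.5 cube at (15, -2) contributes its full rectangle (area 153.00 mm²); Taking the union: the 2 present regions are separate (no shared area or edge), so areas and boundary lengths simply add and each stays a separate island — area = 234.00 mm². So its area = 234.00 mm². Layer 70 (z = 14): the cube is absent (z outside [0, 13.5]); the 6×25.5 cube at (15, -2) contributes its full rectangle (area 153.00 mm²); Merging all regions: only the 6×25.5 cube at (15, -2) is present, so the union is just that shape — area = 153.00 mm². So its area = 153.00 mm². Layer 8 is larger (234.00 vs 153.00 mm²).

layer 8 (z = 1.6 mm)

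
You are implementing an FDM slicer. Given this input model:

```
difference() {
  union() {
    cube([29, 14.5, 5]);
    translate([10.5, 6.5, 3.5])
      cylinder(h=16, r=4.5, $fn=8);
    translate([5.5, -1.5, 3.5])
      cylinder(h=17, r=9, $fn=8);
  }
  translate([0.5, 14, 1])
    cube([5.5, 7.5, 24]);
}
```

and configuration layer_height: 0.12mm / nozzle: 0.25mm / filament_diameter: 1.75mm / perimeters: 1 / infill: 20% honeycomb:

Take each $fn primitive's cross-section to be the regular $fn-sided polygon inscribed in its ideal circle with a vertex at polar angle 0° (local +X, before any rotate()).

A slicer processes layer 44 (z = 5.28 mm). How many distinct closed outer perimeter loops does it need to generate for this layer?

1

At z = 5.28 mm: the cube is not intersected at this z (z outside [0, 5]); the r=4.5 cylinder at (10.5, 6.5) gives a regular 8-gon of circumradius 4.5 (constant along its height); the cylinder at (5.5, -1.5): section is a regular 8-gon, circumradius r=9; Taking the union: the regions partially overlap (shared area 18.42 mm²), so overlapping operands fuse into one piece — 1 connected region; the cube at (0.5, 14) is present — its section is the full 5.5×7.5 rectangle; After the difference (first − rest): starting from that combined region, the 5.5×7.5 cube at (0.5, 14) misses the remaining region (no effect) — 1 connected region. The result has 1 disconnected region.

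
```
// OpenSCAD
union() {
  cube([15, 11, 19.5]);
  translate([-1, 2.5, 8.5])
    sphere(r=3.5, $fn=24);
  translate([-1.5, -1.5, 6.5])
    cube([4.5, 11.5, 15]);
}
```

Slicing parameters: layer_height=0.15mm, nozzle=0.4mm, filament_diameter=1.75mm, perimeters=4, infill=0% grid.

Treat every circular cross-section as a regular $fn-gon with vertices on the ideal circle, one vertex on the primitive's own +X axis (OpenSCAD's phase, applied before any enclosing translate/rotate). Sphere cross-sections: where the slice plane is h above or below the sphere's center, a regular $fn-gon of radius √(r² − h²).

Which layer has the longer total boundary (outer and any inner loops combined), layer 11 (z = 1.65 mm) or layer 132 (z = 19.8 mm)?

layer 11 (z = 1.65 mm)

Layer 11 (z = 1.65): the cube is present — its section is the full 15×11 rectangle (perimeter 52.00 mm); the sphere at (-1, 2.5) does not reach this height (|z−center|=6.850 > r=3.5); the cube at (-1.5, -1.5) does not reach this height (z outside [6.5, 21.5]); Taking the union: only the 15×11 cube is present, so the union is just that shape — boundary = 52.00 mm. So its perimeter = 52.00 mm. Layer 132 (z = 19.8): the cube does not reach this height (z outside [0, 19.5]); the sphere at (-1, 2.5) does not reach this height (|z−center|=11.300 > r=3.5); the 4.5×11.5 cube at (-1.5, -1.5) contributes its full rectangle (perimeter 32.00 mm); Merging all regions: only the 4.5×11.5 cube at (-1.5, -1.5) is present, so the union is just that shape — boundary = 32.00 mm. So its perimeter = 32.00 mm. Layer 11 is larger (52.00 vs 32.00 mm).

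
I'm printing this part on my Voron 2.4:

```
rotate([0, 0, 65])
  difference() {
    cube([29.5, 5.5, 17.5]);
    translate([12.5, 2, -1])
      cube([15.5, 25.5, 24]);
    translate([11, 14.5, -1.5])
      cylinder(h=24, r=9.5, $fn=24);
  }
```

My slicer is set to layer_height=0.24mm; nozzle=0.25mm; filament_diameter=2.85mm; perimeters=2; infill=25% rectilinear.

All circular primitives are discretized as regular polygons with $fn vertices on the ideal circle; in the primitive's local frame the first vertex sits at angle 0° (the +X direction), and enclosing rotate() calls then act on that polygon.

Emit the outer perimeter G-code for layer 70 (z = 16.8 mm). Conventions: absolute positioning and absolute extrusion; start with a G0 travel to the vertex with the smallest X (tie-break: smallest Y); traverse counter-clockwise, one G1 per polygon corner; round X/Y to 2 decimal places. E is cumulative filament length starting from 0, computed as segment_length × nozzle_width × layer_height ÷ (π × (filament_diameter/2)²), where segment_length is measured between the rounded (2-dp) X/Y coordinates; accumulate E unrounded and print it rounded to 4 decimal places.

G0 X-4.98 Y2.32 Z16.80
G1 X0.00 Y0.00 E0.0517
G1 X12.47 Y26.74 E0.3292
G1 X7.48 Y29.06 E0.3809
G1 X6.85 Y27.70 E0.3950
G1 X10.02 Y26.22 E0.4279
G1 X3.47 Y12.17 E0.5737
G1 X0.57 Y13.53 E0.6039
G1 X0.12 Y12.08 E0.6181
G1 X-1.22 Y9.99 E0.6415
G1 X-1.55 Y9.68 E0.6457
G1 X-4.98 Y2.32 E0.7221

At z = 16.8 mm: the cube (footprint 29.5×5.5) is included at this height; the cube at (12.5, 2) (footprint 15.5×25.5) is included at this height; the r=9.5 cylinder at (11, 14.5) contributes a regular 24-gon of circumradius 9.5; Taking the first minus the rest: starting from the 29.5×5.5 cube, the 15.5×25.5 cube at (12.5, 2) partially overlaps it — only the 54.25 mm² overlap (of its 395.25 mm²) is removed, clipping the outline; the r=9.5 cylinder at (11, 14.5) partially overlaps it — only the 1.47 mm² overlap (of its 280.30 mm²) is removed, clipping the outline — 1 connected region; (whole slice rotated 65° about Z — lengths, areas and connectivity unchanged). The outline is a single polygon with 11 vertices. Extrusion per mm of travel: 0.25 × 0.24 / (π × 1.425²) = 0.009405. Accumulating E over each segment gives final E = 0.7221.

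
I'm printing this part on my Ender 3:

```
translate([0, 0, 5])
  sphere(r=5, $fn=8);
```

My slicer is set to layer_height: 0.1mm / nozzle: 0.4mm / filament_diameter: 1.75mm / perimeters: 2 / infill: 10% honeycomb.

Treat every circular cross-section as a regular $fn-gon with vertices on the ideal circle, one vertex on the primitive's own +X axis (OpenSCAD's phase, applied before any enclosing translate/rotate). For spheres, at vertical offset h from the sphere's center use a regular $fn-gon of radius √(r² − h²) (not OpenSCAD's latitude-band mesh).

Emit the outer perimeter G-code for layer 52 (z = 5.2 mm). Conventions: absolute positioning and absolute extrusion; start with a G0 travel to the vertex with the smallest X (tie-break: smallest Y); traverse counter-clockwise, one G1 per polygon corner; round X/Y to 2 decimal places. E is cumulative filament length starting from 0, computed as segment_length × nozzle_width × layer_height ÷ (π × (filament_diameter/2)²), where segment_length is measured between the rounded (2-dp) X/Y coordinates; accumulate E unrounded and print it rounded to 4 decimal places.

At z = 5.2 mm: the r=5 sphere contributes a regular 8-gon of circumradius √(5²−0.2²) = 4.996. The outline is a single polygon with 8 vertices. Extrusion per mm of travel: 0.4 × 0.1 / (π × 0.875²) = 0.016630. Accumulating E over each segment gives final E = 0.5087.

G0 X-5.00 Y0.00 Z5.20
G1 X-3.53 Y-3.53 E0.0636
G1 X0.00 Y-5.00 E0.1272
G1 X3.53 Y-3.53 E0.1908
G1 X5.00 Y0.00 E0.2544
G1 X3.53 Y3.53 E0.3180
G1 X0.00 Y5.00 E0.3815
G1 X-3.53 Y3.53 E0.4451
G1 X-5.00 Y0.00 E0.5087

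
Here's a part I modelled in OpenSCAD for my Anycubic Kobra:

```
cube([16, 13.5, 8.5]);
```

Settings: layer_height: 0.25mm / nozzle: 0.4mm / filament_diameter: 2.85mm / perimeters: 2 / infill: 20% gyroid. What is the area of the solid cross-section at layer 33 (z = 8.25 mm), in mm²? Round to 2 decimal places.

216.00 mm²

At z = 8.25 mm: the cube is present — its section is the full 16×13.5 rectangle (area 216.00 mm²). Overall, the cross-section is a single solid region. Net area = 216.00 mm².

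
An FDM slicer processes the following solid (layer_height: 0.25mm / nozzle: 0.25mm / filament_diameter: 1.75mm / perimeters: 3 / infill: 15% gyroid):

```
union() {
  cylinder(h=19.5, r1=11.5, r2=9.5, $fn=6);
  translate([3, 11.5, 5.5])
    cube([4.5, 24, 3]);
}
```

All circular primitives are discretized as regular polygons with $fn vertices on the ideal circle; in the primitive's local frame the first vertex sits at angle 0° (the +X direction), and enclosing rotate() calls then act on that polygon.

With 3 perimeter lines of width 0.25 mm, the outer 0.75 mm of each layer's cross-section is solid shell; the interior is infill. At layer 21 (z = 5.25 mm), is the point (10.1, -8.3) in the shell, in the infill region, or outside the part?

At z = 5.25 mm: the cone (r1=11.5→r2=9.5) has section circumradius 10.962 here — a regular 6-gon; the cube at (3, 11.5) is not intersected at this z (z outside [5.5, 8.5]); Combining (union): only the cone is present, so the union is just that shape — 1 connected region. Overall, the cross-section is a single solid region. The nearest boundary edge runs (5.48, -9.49)→(10.96, 0.00); distance from the point to it = 3.40 mm. The point is not inside any of the regions above, so it lies outside the cross-section (3.40 mm from the nearest boundary).

outside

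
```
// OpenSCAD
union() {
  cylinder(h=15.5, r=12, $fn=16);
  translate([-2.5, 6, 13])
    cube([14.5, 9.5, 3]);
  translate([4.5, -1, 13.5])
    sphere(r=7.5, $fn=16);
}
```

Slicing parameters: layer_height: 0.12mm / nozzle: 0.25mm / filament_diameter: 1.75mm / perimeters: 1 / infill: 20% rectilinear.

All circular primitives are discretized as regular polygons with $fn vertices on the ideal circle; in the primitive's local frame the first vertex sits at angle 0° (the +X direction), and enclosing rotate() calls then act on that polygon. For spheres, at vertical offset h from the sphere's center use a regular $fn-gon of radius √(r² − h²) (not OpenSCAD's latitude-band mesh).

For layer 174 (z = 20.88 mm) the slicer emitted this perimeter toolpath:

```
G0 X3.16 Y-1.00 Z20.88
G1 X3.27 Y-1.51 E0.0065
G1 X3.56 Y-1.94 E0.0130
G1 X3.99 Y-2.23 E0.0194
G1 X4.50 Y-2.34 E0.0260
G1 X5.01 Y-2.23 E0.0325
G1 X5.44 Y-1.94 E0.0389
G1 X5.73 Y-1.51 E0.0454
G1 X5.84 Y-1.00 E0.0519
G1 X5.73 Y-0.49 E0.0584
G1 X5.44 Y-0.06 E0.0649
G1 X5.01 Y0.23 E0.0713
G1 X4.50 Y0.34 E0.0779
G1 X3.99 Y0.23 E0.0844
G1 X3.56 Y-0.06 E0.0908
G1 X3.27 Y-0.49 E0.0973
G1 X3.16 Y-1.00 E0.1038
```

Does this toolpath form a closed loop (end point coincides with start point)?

yes

Start point (G0): (3.16, -1.00). End point (last G1): the path returns to the start — closed.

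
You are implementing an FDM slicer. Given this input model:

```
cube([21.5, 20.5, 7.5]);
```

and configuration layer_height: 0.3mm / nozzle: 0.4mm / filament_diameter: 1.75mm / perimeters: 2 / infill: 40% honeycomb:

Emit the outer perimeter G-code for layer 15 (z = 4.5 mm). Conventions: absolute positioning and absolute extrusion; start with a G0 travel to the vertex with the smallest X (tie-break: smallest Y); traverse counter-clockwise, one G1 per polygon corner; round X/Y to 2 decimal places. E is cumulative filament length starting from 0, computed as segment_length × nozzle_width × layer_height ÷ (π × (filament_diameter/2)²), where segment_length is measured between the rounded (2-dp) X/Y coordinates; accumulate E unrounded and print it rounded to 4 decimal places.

G0 X0.00 Y0.00 Z4.50
G1 X21.50 Y0.00 E1.0726
G1 X21.50 Y20.50 E2.0954
G1 X0.00 Y20.50 E3.1680
G1 X0.00 Y0.00 E4.1908

At z = 4.5 mm: the 21.5×20.5 cube contributes its full rectangle. The outline is a single polygon with 4 vertices. Extrusion per mm of travel: 0.4 × 0.3 / (π × 0.875²) = 0.049890. Accumulating E over each segment gives final E = 4.1908.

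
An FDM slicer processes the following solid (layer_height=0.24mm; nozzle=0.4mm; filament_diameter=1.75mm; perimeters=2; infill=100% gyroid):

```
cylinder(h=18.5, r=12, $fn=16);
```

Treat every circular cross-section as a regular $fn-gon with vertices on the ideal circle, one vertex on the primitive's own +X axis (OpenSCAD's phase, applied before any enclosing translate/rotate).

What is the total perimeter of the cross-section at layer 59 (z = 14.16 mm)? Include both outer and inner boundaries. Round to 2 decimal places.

At z = 14.16 mm: the r=12 cylinder contributes a regular 16-gon of circumradius 12 (perimeter = 2·16·12.000·sin(180°/16) = 74.91 mm). Overall, the cross-section is a single solid region. Total boundary length (outer) = 74.91 mm.

74.91 mm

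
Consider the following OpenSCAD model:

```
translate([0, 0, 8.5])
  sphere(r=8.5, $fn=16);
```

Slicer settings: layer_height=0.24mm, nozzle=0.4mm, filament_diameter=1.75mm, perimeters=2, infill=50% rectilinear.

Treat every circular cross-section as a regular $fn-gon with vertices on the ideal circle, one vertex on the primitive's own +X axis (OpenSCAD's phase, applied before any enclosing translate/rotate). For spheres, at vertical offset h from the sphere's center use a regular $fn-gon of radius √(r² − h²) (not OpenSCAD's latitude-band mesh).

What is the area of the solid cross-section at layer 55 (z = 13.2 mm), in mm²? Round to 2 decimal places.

153.56 mm²

At z = 13.2 mm: the r=8.5 sphere slices to a regular 16-gon of circumradius 7.082 (√(r²−h²) with h=4.7 from center) (area = (16/2)·7.082²·sin(360°/16) = 153.56 mm²). Overall, the cross-section is a single solid region. Net area = 153.56 mm².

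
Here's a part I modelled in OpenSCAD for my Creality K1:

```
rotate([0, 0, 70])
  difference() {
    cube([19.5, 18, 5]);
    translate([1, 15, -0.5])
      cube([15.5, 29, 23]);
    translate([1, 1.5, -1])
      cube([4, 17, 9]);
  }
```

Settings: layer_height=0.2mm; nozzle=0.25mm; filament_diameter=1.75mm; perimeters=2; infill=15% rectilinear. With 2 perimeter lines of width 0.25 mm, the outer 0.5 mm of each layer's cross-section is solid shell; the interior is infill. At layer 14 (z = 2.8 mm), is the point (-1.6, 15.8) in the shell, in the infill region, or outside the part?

infill

At z = 2.8 mm: the 19.5×18 cube contributes its full rectangle; the cube at (1, 15) is present — its section is the full 15.5×29 rectangle; the cube at (1, 1.5) is present — its section is the full 4×17 rectangle; Taking the first minus the rest: starting from the 19.5×18 cube, the 15.5×29 cube at (1, 15) partially overlaps it — only the 46.50 mm² overlap (of its 449.50 mm²) is removed, clipping the outline; the 4×17 cube at (1, 1.5) partially overlaps it — only the 54.00 mm² overlap (of its 68.00 mm²) is removed, clipping the outline — 1 connected region; (whole slice rotated 70° about Z — lengths, areas and connectivity unchanged). Overall, the cross-section is a single solid region. Undo the 70° rotation: the query point maps to (14.300, 6.907) in the un-rotated model frame. The nearest boundary edge runs (19.50, 18.00)→(19.50, 0.00); distance from the point to it = 5.20 mm. The point is inside the cross-section and 5.20 mm from the nearest boundary — more than the 0.5 mm shell width (2 × 0.25), so it's in the infill interior.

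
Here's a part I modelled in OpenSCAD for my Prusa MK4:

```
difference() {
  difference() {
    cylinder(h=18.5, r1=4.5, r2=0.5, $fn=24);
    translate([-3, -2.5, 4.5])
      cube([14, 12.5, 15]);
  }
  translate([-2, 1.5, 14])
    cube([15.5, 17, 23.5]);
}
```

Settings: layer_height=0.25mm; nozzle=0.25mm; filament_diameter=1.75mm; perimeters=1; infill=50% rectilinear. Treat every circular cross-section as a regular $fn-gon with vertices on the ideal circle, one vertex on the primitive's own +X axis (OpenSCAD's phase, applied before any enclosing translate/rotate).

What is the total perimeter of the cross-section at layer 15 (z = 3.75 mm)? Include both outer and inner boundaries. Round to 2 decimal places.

At z = 3.75 mm: the cone contributes a regular 24-gon of circumradius 3.689 (interpolated between r1=4.5 and r2=0.5 at t=0.203) (perimeter = 2·24·3.689·sin(180°/24) = 23.11 mm); the cube at (-3, -2.5) is not intersected at this z (z outside [4.5, 19.5]); After the difference (first − rest): none of the subtracted shapes is present at this height, so the cone is unchanged — boundary = 23.11 mm; the cube at (-2, 1.5) is absent (z outside [14, 37.5]); Subtracting the remaining from the first: none of the subtracted shapes is present at this height, so the result so far is unchanged — boundary = 23.11 mm. Overall, the cross-section is a single solid region. Total boundary length (outer) = 23.11 mm.

23.11 mm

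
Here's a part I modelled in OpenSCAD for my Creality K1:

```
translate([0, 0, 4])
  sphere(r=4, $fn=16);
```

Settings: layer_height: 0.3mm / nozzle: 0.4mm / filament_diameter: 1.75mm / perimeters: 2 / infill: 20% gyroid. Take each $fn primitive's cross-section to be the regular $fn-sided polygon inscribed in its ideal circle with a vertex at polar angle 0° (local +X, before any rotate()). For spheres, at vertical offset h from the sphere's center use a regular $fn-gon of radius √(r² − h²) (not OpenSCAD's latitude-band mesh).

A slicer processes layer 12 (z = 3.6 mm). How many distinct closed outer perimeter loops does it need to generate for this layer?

At z = 3.6 mm: the sphere: section is a regular 16-gon, circumradius = √(r²−h²) = √(4²−0.4²) = 3.980. The result has 1 disconnected region.

1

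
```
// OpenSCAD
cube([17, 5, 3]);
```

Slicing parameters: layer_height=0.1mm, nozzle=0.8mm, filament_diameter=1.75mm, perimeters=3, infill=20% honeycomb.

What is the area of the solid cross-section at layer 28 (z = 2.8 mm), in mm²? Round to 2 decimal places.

85.00 mm²

At z = 2.8 mm: the cube (footprint 17×5) is included at this height (area 85.00 mm²). Overall, the cross-section is a single solid region. Net area = 85.00 mm².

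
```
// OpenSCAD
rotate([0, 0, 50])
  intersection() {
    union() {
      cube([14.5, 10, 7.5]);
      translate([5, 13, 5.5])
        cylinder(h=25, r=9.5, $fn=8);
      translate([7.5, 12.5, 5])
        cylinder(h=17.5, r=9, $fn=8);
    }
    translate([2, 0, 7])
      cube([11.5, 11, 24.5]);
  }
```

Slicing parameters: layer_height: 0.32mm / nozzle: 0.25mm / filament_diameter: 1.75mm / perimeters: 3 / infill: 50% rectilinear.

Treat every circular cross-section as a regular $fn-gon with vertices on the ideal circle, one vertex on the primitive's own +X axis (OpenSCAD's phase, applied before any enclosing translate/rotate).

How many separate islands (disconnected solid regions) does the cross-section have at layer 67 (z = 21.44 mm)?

1

At z = 21.44 mm: the cube is not intersected at this z (z outside [0, 7.5]); the r=9.5 cylinder at (5, 13) gives a regular 8-gon of circumradius 9.5 (constant along its height); the cylinder at (7.5, 12.5): section is a regular 8-gon, circumradius r=9; Combining (union): the regions partially overlap (shared area 196.62 mm²), so overlapping operands fuse into one piece — 1 connected region; the cube at (2, 0) (footprint 11.5×11) is included at this height; After intersecting: the 11.5×11 cube at (2, 0) partially overlaps that combined region; clipping to the common part keeps 76.28 mm² — 1 connected region; (rotated 50° about Z; rotation is an isometry so areas/perimeters/island counts are preserved). Overall, the cross-section is a single solid region. Island count = 1.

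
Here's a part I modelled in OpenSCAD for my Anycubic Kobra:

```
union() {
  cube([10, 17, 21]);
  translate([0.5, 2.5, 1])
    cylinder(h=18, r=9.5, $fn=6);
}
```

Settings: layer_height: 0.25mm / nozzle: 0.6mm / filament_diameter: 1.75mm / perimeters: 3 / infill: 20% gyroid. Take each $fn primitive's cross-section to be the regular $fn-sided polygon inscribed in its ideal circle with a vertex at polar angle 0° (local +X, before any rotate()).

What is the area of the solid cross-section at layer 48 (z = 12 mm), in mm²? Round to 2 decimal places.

At z = 12 mm: the 10×17 cube contributes its full rectangle (area 170.00 mm²); the r=9.5 cylinder at (0.5, 2.5) gives a regular 6-gon of circumradius 9.5 (constant along its height) (area = (6/2)·9.500²·sin(360°/6) = 234.48 mm²); Combining (union): the regions partially overlap — summed areas 404.48 mm² minus the doubly-counted overlap 85.93 mm² gives 318.55 mm² — area = 318.55 mm². Overall, the cross-section is a single solid region. Net area = 318.55 mm².

318.55 mm²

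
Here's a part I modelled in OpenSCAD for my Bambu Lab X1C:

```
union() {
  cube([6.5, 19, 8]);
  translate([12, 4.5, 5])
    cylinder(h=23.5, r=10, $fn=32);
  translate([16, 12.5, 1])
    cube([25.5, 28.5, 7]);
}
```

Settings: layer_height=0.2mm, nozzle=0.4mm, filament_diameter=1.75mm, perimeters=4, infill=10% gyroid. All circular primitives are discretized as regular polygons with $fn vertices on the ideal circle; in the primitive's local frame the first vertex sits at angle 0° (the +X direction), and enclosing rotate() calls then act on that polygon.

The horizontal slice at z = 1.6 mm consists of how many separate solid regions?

At z = 1.6 mm: the cube is present — its section is the full 6.5×19 rectangle; the cylinder at (12, 4.5) does not reach this height (z outside [5, 28.5]); the cube at (16, 12.5) is present — its section is the full 25.5×28.5 rectangle; Combining (union): the 2 present regions are separate (no shared area or edge), so areas and boundary lengths simply add and each stays a separate island — 2 connected regions. The result has 2 disconnected regions.

2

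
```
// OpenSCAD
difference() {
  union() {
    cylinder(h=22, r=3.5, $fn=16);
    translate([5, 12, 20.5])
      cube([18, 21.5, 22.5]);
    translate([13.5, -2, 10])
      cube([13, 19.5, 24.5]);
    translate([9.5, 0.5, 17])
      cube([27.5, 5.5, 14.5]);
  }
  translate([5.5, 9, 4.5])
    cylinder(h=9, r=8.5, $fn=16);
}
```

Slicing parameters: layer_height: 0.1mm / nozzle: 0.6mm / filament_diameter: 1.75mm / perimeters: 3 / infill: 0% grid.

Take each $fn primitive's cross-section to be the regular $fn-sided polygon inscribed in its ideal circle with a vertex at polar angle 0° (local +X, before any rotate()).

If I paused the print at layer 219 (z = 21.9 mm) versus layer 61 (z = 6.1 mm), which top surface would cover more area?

layer 219 (z = 21.9 mm)

Layer 219 (z = 21.9): the cylinder: section is a regular 16-gon, circumradius r=3.5 (area = (16/2)·3.500²·sin(360°/16) = 37.50 mm²); the 18×21.5 cube at (5, 12) contributes its full rectangle (area 387.00 mm²); the cube at (13.5, -2) (footprint 13×19.5) is included at this height (area 253.50 mm²); the cube at (9.5, 0.5) is present — its section is the full 27.5×5.5 rectangle (area 151.25 mm²); Combining (union): the regions partially overlap — summed areas 829.25 mm² minus the doubly-counted overlap 123.75 mm² gives 705.50 mm² — area = 705.50 mm²; the cylinder at (5.5, 9) does not reach this height (z outside [4.5, 13.5]); Subtracting the remaining from the first: none of the subtracted shapes is present at this height, so the result so far is unchanged — area = 705.50 mm². So its area = 705.50 mm². Layer 61 (z = 6.1): the r=3.5 cylinder contributes a regular 16-gon of circumradius 3.5 (area = (16/2)·3.500²·sin(360°/16) = 37.50 mm²); the cube at (5, 12) does not reach this height (z outside [20.5, 43]); the cube at (13.5, -2) is not intersected at this z (z outside [10, 34.5]); the cube at (9.5, 0.5) is absent (z outside [17, 31.5]); Taking the union: only the r=3.5 cylinder is present, so the union is just that shape — area = 37.50 mm²; the r=8.5 cylinder at (5.5, 9) gives a regular 16-gon of circumradius 8.5 (constant along its height) (area = (16/2)·8.500²·sin(360°/16) = 221.19 mm²); After the difference (first − rest): starting from that combined region (37.50 mm²), the r=8.5 cylinder at (5.5, 9) partially overlaps it — only the 4.28 mm² overlap (of its 221.19 mm²) is removed, clipping the outline — area = 33.22 mm². So its area = 33.22 mm². Layer 219 is larger (705.50 vs 33.22 mm²).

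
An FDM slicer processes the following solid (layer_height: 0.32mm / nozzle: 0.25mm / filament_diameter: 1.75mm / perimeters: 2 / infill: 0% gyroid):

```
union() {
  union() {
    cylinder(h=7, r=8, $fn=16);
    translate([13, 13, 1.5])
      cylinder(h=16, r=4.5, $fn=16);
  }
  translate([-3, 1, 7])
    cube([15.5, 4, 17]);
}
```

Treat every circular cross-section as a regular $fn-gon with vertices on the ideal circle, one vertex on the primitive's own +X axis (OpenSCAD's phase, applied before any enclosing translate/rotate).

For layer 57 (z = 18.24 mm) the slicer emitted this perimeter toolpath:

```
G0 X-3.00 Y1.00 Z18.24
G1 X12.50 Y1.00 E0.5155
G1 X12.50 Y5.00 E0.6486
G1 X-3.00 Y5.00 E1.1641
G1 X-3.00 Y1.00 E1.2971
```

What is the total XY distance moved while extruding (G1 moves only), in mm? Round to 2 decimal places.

39.00 mm

Sum the Euclidean lengths of each G1 segment: total = 39.00 mm.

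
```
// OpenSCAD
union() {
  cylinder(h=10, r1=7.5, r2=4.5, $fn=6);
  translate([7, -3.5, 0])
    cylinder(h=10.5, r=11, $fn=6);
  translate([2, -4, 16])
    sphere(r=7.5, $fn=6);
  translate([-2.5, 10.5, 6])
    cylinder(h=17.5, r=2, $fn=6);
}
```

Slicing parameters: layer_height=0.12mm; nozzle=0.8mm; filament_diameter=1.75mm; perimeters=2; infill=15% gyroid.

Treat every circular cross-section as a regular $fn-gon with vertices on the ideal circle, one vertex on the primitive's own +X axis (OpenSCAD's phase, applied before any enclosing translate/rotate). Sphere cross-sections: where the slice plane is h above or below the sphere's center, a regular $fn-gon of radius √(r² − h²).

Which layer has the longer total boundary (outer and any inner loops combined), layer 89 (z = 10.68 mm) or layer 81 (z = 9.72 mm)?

Layer 89 (z = 10.68): the cone does not reach this height (z outside [0, 10]); the cylinder at (7, -3.5) does not reach this height (z outside [0, 10.5]); the r=7.5 sphere at (2, -4) contributes a regular 6-gon of circumradius √(7.5²−5.32²) = 5.287 (perimeter = 2·6·5.287·sin(180°/6) = 31.72 mm); the r=2 cylinder at (-2.5, 10.5) gives a regular 6-gon of circumradius 2 (constant along its height) (perimeter = 2·6·2.000·sin(180°/6) = 12.00 mm); Taking the union: the 2 present regions are separate (no shared area or edge), so areas and boundary lengths simply add and each stays a separate island — boundary = 43.72 mm. So its perimeter = 43.72 mm. Layer 81 (z = 9.72): the cone: at t=0.972 of its height the radius interpolates to r₁+(r₂−r₁)t = 4.584, giving a regular 6-gon of that circumradius (perimeter = 2·6·4.584·sin(180°/6) = 27.50 mm); the r=11 cylinder at (7, -3.5) gives a regular 6-gon of circumradius 11 (constant along its height) (perimeter = 2·6·11.000·sin(180°/6) = 66.00 mm); the r=7.5 sphere at (2, -4) slices to a regular 6-gon of circumradius 4.100 (√(r²−h²) with h=6.28 from center) (perimeter = 2·6·4.100·sin(180°/6) = 24.60 mm); the cylinder at (-2.5, 10.5): section is a regular 6-gon, circumradius r=2 (perimeter = 2·6·2.000·sin(180°/6) = 12.00 mm); Merging all regions: the regions partially overlap (shared area 84.99 mm²), so the edge portions inside another operand are dropped and the merged outline is re-measured after clipping — boundary = 80.60 mm. So its perimeter = 80.60 mm. Layer 81 is larger (80.60 vs 43.72 mm).

layer 81 (z = 9.72 mm)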